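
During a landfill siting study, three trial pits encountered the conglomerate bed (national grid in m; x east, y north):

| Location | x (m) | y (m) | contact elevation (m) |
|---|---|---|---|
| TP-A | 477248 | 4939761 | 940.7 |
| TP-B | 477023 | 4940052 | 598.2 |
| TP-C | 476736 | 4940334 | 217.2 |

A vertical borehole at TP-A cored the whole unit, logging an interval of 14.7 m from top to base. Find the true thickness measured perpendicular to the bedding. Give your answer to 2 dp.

10.67 m

Let the plane be z = a·x + b·y + c.
TP-B−TP-A: −225a + 291b = −342.5;  TP-C−TP-A: −512a + 573b = −723.5.
Solving gives a = 0.71192, b = −0.62653.
|∇z| = √(a²+b²) = 0.94834, so dip δ = arctan(0.94834) = 43.48°.
True thickness = vertical thickness × cos δ = 14.7 × cos 43.48° = 10.67 m.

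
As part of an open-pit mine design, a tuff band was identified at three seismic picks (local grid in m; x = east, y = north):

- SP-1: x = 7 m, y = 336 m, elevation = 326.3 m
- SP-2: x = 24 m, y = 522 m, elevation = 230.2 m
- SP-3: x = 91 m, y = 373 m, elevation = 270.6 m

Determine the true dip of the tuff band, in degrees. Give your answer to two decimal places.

Let the plane be z = a·x + b·y + c.
SP-2−SP-1: 17a + 186b = −96.1;  SP-3−SP-1: 84a + 37b = −55.7.
Solving gives a = −0.45378, b = −0.47519.
Gradient magnitude |∇z| = √(a² + b²) = √(0.20592 + 0.22581) = 0.65706.
True dip = arctan(0.65706) = 33.31°, dipping toward NE (azimuth ≈ 044°).

33.31°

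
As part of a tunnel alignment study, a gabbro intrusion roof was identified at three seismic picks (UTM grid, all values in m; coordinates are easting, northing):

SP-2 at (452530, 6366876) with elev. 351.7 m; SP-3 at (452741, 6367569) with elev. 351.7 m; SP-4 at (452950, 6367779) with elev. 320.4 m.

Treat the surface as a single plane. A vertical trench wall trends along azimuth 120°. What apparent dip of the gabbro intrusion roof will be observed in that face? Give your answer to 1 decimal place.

Let the plane be z = a·easting + b·northing + c.
SP-3−SP-2: 211a + 693b = 0;  SP-4−SP-2: 420a + 903b = −31.3.
Solving gives a = −0.21577, b = 0.06570.
Unit vector along 120° is (sin 120°, cos 120°) = (0.8660, -0.5000).
Slope in that direction = a·(0.8660) + b·(-0.5000) = −0.21971.
Apparent dip = arctan|0.21971| = 12.4° (true dip is 12.7°, so apparent ≤ true as expected).

12.4°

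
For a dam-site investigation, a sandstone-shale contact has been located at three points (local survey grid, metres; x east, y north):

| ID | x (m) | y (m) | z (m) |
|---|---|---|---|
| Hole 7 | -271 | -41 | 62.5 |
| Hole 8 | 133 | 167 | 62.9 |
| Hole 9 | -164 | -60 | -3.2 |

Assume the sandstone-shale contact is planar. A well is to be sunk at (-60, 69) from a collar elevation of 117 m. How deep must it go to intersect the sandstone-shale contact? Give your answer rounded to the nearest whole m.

53 m

Two edge vectors: Hole 7→Hole 8 = (404, 208, 0.4), Hole 7→Hole 9 = (107, -19, -65.7).
Normal n = (Hole 7→Hole 8) × (Hole 7→Hole 9) = (-13658, 26585.6, -29932).
So ∂z/∂x = −n_x/n_z = −0.45630 and ∂z/∂y = −n_y/n_z = 0.88820.
Intercept c from Hole 7: 62.5 − 123.66 + 36.42 = −24.74.
At (-60, 69): z_contact = 27.4 + 61.3 − 24.74 = 63.9 m.
Depth below ground = 117 − 63.9 = 53 m.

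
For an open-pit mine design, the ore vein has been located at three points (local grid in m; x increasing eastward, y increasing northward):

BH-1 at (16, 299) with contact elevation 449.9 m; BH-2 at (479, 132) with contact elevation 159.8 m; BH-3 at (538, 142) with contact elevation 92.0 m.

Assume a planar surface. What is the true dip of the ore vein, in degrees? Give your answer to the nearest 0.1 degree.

54.3°

Let the plane be z = a·x + b·y + c.
BH-2−BH-1: 463a − 167b = −290.1;  BH-3−BH-1: 522a − 157b = −357.9.
Solving gives a = −0.98209, b = −0.98567.
Gradient magnitude |∇z| = √(a² + b²) = √(0.96450 + 0.97155) = 1.39142.
True dip = arctan(1.39142) = 54.3°, dipping toward NE (azimuth ≈ 045°).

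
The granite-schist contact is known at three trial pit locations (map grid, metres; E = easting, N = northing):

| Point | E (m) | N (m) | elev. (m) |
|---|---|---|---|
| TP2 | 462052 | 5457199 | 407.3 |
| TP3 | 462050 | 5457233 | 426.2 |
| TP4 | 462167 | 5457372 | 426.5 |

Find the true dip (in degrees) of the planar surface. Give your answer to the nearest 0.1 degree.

38.8°

Let the plane be z = a·E + b·N + c.
TP3−TP2: −2a + 34b = 18.9;  TP4−TP2: 115a + 173b = 19.2.
Solving gives a = −0.61487, b = 0.51971.
Gradient magnitude |∇z| = √(a² + b²) = √(0.37807 + 0.27010) = 0.80509.
True dip = arctan(0.80509) = 38.8°, dipping toward SE (azimuth ≈ 130°).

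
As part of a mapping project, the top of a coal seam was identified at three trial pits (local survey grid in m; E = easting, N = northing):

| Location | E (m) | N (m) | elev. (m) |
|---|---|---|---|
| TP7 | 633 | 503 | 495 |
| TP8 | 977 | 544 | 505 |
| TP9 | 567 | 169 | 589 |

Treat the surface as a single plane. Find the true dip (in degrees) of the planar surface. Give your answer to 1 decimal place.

Let the plane be z = a·E + b·N + c.
TP8−TP7: 344a + 41b = 10;  TP9−TP7: −66a − 334b = 94.
Solving gives a = 0.06412, b = −0.29411.
Gradient magnitude |∇z| = √(a² + b²) = √(0.00411 + 0.08650) = 0.30102.
True dip = arctan(0.30102) = 16.8°, dipping toward NNW (azimuth ≈ 348°).

16.8°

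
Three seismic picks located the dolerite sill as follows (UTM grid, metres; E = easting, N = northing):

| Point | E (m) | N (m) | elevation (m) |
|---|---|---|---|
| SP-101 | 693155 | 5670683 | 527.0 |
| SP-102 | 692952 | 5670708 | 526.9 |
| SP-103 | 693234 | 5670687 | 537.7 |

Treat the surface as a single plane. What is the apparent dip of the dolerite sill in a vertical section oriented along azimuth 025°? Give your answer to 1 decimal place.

36.7°

Two edge vectors: SP-101→SP-102 = (-203, 25, -0.1), SP-101→SP-103 = (79, 4, 10.7).
Normal n = (SP-101→SP-102) × (SP-101→SP-103) = (267.9, 2164.2, -2787).
So ∂z/∂E = −n_x/n_z = 0.09612 and ∂z/∂N = −n_y/n_z = 0.77653.
Unit vector along 025° is (sin 25°, cos 25°) = (0.4226, 0.9063).
Slope in that direction = a·(0.4226) + b·(0.9063) = 0.74440.
Apparent dip = arctan|0.74440| = 36.7° (true dip is 38.0°, so apparent ≤ true as expected).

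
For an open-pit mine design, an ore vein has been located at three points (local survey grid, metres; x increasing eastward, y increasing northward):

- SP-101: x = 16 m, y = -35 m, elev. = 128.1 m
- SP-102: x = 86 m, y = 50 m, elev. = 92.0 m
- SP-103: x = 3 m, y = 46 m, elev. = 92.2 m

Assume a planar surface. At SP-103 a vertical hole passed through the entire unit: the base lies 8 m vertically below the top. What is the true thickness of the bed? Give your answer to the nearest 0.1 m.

7.3 m

Two edge vectors: SP-101→SP-102 = (70, 85, -36.1), SP-101→SP-103 = (-13, 81, -35.9).
Normal n = (SP-101→SP-102) × (SP-101→SP-103) = (-127.4, 2982.3, 6775).
So ∂z/∂x = −n_x/n_z = 0.01880 and ∂z/∂y = −n_y/n_z = −0.44019.
|∇z| = √(a²+b²) = 0.44059, so dip δ = arctan(0.44059) = 23.78°.
True thickness = vertical thickness × cos δ = 8 × cos 23.78° = 7.3 m.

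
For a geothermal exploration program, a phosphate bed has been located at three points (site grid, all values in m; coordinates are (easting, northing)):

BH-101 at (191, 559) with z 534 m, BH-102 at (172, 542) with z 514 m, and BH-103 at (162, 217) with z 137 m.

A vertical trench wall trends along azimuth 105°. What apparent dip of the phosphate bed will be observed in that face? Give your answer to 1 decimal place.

Let the plane be z = a·E + b·N + c.
BH-102−BH-101: −19a − 17b = −20;  BH-103−BH-101: −29a − 342b = −397.
Solving gives a = 0.01515, b = 1.15953.
Unit vector along 105° is (sin 105°, cos 105°) = (0.9659, -0.2588).
Slope in that direction = a·(0.9659) + b·(-0.2588) = −0.28547.
Apparent dip = arctan|0.28547| = 15.9° (true dip is 49.2°, so apparent ≤ true as expected).

15.9°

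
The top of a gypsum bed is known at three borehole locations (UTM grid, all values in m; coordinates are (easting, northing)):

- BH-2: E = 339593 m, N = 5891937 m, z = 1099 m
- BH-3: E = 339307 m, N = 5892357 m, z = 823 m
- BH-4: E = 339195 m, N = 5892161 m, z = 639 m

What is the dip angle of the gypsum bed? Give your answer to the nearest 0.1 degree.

Two edge vectors: BH-2→BH-3 = (-286, 420, -276), BH-2→BH-4 = (-398, 224, -460).
Normal n = (BH-2→BH-3) × (BH-2→BH-4) = (-131376, -21712, 103096).
So ∂z/∂E = −n_x/n_z = 1.27431 and ∂z/∂N = −n_y/n_z = 0.21060.
Gradient magnitude |∇z| = √(a² + b²) = √(1.62386 + 0.04435) = 1.29159.
True dip = arctan(1.29159) = 52.3°, dipping toward W (azimuth ≈ 261°).

52.3°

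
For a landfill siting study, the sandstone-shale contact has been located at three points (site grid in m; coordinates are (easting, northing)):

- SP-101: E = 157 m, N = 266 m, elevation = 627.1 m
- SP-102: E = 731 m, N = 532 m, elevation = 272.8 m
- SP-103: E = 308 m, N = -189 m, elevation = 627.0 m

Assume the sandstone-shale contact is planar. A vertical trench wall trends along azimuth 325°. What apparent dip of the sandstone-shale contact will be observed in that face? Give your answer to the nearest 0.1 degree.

Let the plane be z = a·E + b·N + c.
SP-102−SP-101: 574a + 266b = −354.3;  SP-103−SP-101: 151a − 455b = −0.1.
Solving gives a = −0.53506, b = −0.17735.
Unit vector along 325° is (sin 325°, cos 325°) = (-0.5736, 0.8192).
Slope in that direction = a·(-0.5736) + b·(0.8192) = 0.16162.
Apparent dip = arctan|0.16162| = 9.2° (true dip is 29.4°, so apparent ≤ true as expected).

9.2°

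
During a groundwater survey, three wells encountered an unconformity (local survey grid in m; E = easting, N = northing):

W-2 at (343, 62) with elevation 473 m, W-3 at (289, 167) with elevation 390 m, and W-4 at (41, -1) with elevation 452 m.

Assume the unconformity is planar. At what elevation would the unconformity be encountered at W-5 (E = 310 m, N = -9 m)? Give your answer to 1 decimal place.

514.4 m

Two edge vectors: W-2→W-3 = (-54, 105, -83), W-2→W-4 = (-302, -63, -21).
Normal n = (W-2→W-3) × (W-2→W-4) = (-7434, 23932, 35112).
So ∂z/∂E = −n_x/n_z = 0.21172 and ∂z/∂N = −n_y/n_z = −0.68159.
Intercept c from W-2: 473 − 72.62 + 42.26 = 442.64.
At (310, -9): z = 65.6 + 6.1 + 442.64 = 514.4 m.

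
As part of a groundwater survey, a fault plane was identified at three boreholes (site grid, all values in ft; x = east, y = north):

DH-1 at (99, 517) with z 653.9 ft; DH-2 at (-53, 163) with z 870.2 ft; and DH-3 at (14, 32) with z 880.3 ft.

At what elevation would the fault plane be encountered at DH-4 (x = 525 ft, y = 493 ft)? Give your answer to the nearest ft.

Let the plane be z = a·x + b·y + c.
DH-2−DH-1: −152a − 354b = 216.3;  DH-3−DH-1: −85a − 485b = 226.4.
Solving gives a = −0.56750, b = −0.36735.
Then c = 653.9 − a·99 − b·517 = 900.00.
At (525, 493): z = −297.9 − 181.1 + 900.00 = 421.0 ft.

421 ft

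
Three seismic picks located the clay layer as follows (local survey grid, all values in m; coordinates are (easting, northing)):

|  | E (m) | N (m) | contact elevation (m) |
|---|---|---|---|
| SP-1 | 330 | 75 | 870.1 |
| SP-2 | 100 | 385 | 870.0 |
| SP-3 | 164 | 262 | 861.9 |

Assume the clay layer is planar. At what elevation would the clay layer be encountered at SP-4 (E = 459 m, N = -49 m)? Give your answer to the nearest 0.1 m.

881.2 m

Two edge vectors: SP-1→SP-2 = (-230, 310, -0.1), SP-1→SP-3 = (-166, 187, -8.2).
Normal n = (SP-1→SP-2) × (SP-1→SP-3) = (-2523.3, -1869.4, 8450).
So ∂z/∂E = −n_x/n_z = 0.29862 and ∂z/∂N = −n_y/n_z = 0.22123.
Intercept c from SP-1: 870.1 − 98.54 − 16.59 = 754.96.
At (459, -49): z = 137.1 − 10.8 + 754.96 = 881.2 m.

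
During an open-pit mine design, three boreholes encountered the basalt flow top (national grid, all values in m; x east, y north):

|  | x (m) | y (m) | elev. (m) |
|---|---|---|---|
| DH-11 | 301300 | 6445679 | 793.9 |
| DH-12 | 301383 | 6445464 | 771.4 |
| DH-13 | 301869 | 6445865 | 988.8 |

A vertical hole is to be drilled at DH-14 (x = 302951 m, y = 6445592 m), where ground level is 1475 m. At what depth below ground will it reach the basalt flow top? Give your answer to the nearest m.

247 m

Two edge vectors: DH-11→DH-12 = (83, -215, -22.5), DH-11→DH-13 = (569, 186, 194.9).
Normal n = (DH-11→DH-12) × (DH-11→DH-13) = (-37718.5, -28979.2, 137773).
So ∂z/∂x = −n_x/n_z = 0.27377280 and ∂z/∂y = −n_y/n_z = 0.21034020.
Intercept c from DH-11: 793.9 − 82487.74 − 1355785.39 = −1437479.24.
At (302951, 6445592): z_contact = 82939.7 + 1355767.1 − 1437479.24 = 1227.6 m.
Depth below ground = 1475 − 1227.6 = 247 m.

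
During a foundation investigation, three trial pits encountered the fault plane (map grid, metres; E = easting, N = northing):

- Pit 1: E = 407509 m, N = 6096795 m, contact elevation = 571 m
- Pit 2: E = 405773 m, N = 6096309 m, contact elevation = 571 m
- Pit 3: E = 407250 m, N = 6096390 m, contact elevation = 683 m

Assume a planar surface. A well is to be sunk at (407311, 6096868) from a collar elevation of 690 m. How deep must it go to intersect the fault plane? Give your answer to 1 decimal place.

162.3 m

Two edge vectors: Pit 1→Pit 2 = (-1736, -486, 0), Pit 1→Pit 3 = (-259, -405, 112).
Normal n = (Pit 1→Pit 2) × (Pit 1→Pit 3) = (-54432, 194432, 577206).
So ∂z/∂E = −n_x/n_z = 0.094302554 and ∂z/∂N = −n_y/n_z = −0.336850275.
Intercept c from Pit 1: 571 − 38429.14 + 2053707.07 = 2015848.93.
At (407311, 6096868): z_contact = 38410.47 − 2053731.66 + 2015848.93 = 527.74 m.
Depth below ground = 690 − 527.74 = 162.3 m.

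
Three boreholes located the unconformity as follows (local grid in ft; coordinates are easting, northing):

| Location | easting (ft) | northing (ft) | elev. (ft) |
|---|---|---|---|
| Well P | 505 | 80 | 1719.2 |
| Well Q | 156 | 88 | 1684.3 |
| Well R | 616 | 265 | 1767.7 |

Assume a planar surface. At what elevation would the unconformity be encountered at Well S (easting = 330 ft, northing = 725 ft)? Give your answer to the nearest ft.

1830 ft

Two edge vectors: Well P→Well Q = (-349, 8, -34.9), Well P→Well R = (111, 185, 48.5).
Normal n = (Well P→Well Q) × (Well P→Well R) = (6844.5, 13052.6, -65453).
So ∂z/∂easting = −n_x/n_z = 0.10457 and ∂z/∂northing = −n_y/n_z = 0.19942.
Intercept c from Well P: 1719.2 − 52.81 − 15.95 = 1650.44.
At (330, 725): z = 34.5 + 144.6 + 1650.44 = 1829.5 ft.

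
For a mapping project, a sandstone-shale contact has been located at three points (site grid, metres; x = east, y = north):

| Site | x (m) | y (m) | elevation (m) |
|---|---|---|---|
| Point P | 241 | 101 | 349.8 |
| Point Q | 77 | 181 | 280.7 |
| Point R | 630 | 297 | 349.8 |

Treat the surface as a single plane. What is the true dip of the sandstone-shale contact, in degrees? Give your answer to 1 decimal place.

Two edge vectors: Point P→Point Q = (-164, 80, -69.1), Point P→Point R = (389, 196, 0).
Normal n = (Point P→Point Q) × (Point P→Point R) = (13543.6, -26879.9, -63264).
So ∂z/∂x = −n_x/n_z = 0.21408 and ∂z/∂y = −n_y/n_z = −0.42488.
Gradient magnitude |∇z| = √(a² + b²) = √(0.04583 + 0.18053) = 0.47577.
True dip = arctan(0.47577) = 25.4°, dipping toward NNW (azimuth ≈ 333°).

25.4°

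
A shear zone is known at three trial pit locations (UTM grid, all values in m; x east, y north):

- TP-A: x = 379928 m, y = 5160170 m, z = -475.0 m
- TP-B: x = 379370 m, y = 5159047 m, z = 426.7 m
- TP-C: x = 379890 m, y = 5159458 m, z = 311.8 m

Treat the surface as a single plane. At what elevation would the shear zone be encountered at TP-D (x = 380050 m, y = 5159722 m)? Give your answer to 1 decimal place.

Two edge vectors: TP-A→TP-B = (-558, -1123, 901.7), TP-A→TP-C = (-38, -712, 786.8).
Normal n = (TP-A→TP-B) × (TP-A→TP-C) = (-241566, 404769.8, 354622).
So ∂z/∂x = −n_x/n_z = 0.681192932 and ∂z/∂y = −n_y/n_z = −1.141411982.
Intercept c from TP-A: -475 − 258804.27 + 5889879.87 = 5630600.60.
At (380050, 5159722): z = 258887.4 − 5889368.5 + 5630600.60 = 119.5 m.

119.5 m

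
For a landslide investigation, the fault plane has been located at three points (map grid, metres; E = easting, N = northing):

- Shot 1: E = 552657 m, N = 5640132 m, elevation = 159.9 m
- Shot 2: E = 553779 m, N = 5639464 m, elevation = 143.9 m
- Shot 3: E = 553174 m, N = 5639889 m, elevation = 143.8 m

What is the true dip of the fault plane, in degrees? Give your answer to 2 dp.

9.34°

Let the plane be z = a·E + b·N + c.
Shot 2−Shot 1: 1122a − 668b = −16;  Shot 3−Shot 1: 517a − 243b = −16.1.
Solving gives a = −0.09444, b = −0.13467.
Gradient magnitude |∇z| = √(a² + b²) = √(0.00892 + 0.01814) = 0.16449.
True dip = arctan(0.16449) = 9.34°, dipping toward NE (azimuth ≈ 035°).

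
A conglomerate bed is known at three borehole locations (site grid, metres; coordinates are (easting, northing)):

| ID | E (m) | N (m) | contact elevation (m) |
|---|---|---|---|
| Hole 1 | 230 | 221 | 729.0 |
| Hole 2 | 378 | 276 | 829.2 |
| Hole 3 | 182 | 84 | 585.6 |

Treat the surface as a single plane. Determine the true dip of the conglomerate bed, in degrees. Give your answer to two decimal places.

44.65°

Two edge vectors: Hole 1→Hole 2 = (148, 55, 100.2), Hole 1→Hole 3 = (-48, -137, -143.4).
Normal n = (Hole 1→Hole 2) × (Hole 1→Hole 3) = (5840.4, 16413.6, -17636).
So ∂z/∂E = −n_x/n_z = 0.33116 and ∂z/∂N = −n_y/n_z = 0.93069.
Gradient magnitude |∇z| = √(a² + b²) = √(0.10967 + 0.86618) = 0.98785.
True dip = arctan(0.98785) = 44.65°, dipping toward SSW (azimuth ≈ 200°).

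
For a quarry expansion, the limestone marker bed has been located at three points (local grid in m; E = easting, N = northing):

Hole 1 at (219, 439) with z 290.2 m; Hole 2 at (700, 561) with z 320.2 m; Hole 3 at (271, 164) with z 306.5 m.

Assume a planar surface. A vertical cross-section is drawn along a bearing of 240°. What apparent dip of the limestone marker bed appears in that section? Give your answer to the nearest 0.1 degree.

Two edge vectors: Hole 1→Hole 2 = (481, 122, 30), Hole 1→Hole 3 = (52, -275, 16.3).
Normal n = (Hole 1→Hole 2) × (Hole 1→Hole 3) = (10238.6, -6280.3, -138619).
So ∂z/∂E = −n_x/n_z = 0.07386 and ∂z/∂N = −n_y/n_z = −0.04531.
Unit vector along 240° is (sin 240°, cos 240°) = (-0.8660, -0.5000).
Slope in that direction = a·(-0.8660) + b·(-0.5000) = −0.04131.
Apparent dip = arctan|0.04131| = 2.4° (true dip is 5.0°, so apparent ≤ true as expected).

2.4°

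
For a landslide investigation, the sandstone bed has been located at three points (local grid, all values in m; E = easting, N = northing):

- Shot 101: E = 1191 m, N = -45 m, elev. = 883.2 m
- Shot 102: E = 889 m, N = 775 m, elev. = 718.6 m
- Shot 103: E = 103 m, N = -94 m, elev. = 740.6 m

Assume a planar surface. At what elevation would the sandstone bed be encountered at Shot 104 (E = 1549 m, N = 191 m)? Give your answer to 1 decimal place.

897.1 m

Two edge vectors: Shot 101→Shot 102 = (-302, 820, -164.6), Shot 101→Shot 103 = (-1088, -49, -142.6).
Normal n = (Shot 101→Shot 102) × (Shot 101→Shot 103) = (-124997.4, 136019.6, 906958).
So ∂z/∂E = −n_x/n_z = 0.137820 and ∂z/∂N = −n_y/n_z = −0.149973.
Intercept c from Shot 101: 883.2 − 164.14 − 6.75 = 712.31.
At (1549, 191): z = 213.5 − 28.6 + 712.31 = 897.1 m.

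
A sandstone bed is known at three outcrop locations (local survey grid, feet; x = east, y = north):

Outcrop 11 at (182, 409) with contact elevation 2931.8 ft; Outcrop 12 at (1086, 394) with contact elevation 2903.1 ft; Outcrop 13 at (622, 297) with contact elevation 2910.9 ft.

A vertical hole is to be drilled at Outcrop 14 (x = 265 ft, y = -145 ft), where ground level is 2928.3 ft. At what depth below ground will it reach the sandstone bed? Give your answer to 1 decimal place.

Let the plane be z = a·x + b·y + c.
Outcrop 12−Outcrop 11: 904a − 15b = −28.7;  Outcrop 13−Outcrop 11: 440a − 112b = −20.9.
Solving gives a = −0.030649, b = 0.066199.
Then c = 2931.8 − a·182 − b·409 = 2910.30.
At (265, -145): z_contact = −8.12 − 9.60 + 2910.30 = 2892.58 ft.
Depth below ground = 2928.3 − 2892.58 = 35.7 ft.

35.7 ft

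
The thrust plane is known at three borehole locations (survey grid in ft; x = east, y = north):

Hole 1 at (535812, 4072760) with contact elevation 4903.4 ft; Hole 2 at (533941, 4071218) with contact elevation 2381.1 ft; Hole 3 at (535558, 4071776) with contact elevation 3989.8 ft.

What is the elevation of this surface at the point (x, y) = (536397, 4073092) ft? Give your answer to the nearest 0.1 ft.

Two edge vectors: Hole 1→Hole 2 = (-1871, -1542, -2522.3), Hole 1→Hole 3 = (-254, -984, -913.6).
Normal n = (Hole 1→Hole 2) × (Hole 1→Hole 3) = (-1073172, -1068681.4, 1449396).
So ∂z/∂x = −n_x/n_z = 0.740427047 and ∂z/∂y = −n_y/n_z = 0.737328791.
Intercept c from Hole 1: 4903.4 − 396729.70 − 3002963.21 = −3394789.50.
At (536397, 4073092): z = 397162.8 + 3003208.0 − 3394789.50 = 5581.3 ft.

5581.3 ft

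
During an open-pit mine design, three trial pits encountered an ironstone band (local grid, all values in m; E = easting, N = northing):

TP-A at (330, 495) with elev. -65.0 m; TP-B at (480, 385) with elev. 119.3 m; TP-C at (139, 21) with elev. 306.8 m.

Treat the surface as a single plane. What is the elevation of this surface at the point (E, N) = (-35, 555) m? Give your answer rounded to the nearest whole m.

-308 m

Two edge vectors: TP-A→TP-B = (150, -110, 184.3), TP-A→TP-C = (-191, -474, 371.8).
Normal n = (TP-A→TP-B) × (TP-A→TP-C) = (46460.2, -90971.3, -92110).
So ∂z/∂E = −n_x/n_z = 0.50440 and ∂z/∂N = −n_y/n_z = −0.98764.
Intercept c from TP-A: -65 − 166.45 + 488.88 = 257.43.
At (-35, 555): z = −17.7 − 548.1 + 257.43 = -308.4 m.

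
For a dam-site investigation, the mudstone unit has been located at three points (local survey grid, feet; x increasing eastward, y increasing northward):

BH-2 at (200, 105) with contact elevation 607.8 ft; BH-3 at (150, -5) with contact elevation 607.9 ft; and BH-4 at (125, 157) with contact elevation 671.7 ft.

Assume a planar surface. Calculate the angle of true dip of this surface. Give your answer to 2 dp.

35.44°

Two edge vectors: BH-2→BH-3 = (-50, -110, 0.1), BH-2→BH-4 = (-75, 52, 63.9).
Normal n = (BH-2→BH-3) × (BH-2→BH-4) = (-7034.2, 3187.5, -10850).
So ∂z/∂x = −n_x/n_z = −0.64831 and ∂z/∂y = −n_y/n_z = 0.29378.
Gradient magnitude |∇z| = √(a² + b²) = √(0.42031 + 0.08631) = 0.71177.
True dip = arctan(0.71177) = 35.44°, dipping toward ESE (azimuth ≈ 114°).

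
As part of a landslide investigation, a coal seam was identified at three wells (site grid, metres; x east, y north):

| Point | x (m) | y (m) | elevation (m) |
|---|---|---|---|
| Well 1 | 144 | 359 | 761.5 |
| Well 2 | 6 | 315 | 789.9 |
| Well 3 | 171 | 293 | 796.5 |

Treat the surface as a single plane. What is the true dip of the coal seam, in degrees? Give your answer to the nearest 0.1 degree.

28.6°

Let the plane be z = a·x + b·y + c.
Well 2−Well 1: −138a − 44b = 28.4;  Well 3−Well 1: 27a − 66b = 35.
Solving gives a = −0.03248, b = −0.54359.
Gradient magnitude |∇z| = √(a² + b²) = √(0.00105 + 0.29549) = 0.54456.
True dip = arctan(0.54456) = 28.6°, dipping toward N (azimuth ≈ 003°).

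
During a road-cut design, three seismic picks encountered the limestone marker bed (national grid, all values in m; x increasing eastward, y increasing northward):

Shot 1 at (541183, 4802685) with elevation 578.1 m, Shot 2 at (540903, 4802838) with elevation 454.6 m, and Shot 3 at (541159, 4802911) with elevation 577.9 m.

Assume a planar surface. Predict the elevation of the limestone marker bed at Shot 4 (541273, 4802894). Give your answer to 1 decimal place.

630.4 m

Let the plane be z = a·x + b·y + c.
Shot 2−Shot 1: −280a + 153b = −123.5;  Shot 3−Shot 1: −24a + 226b = −0.2.
Solving gives a = 0.467729164, b = 0.048785398.
Then c = 578.1 − a·541183 − b·4802685 = −486849.87.
At (541273, 4802894): z = 253169.2 + 234311.1 − 486849.87 = 630.4 m.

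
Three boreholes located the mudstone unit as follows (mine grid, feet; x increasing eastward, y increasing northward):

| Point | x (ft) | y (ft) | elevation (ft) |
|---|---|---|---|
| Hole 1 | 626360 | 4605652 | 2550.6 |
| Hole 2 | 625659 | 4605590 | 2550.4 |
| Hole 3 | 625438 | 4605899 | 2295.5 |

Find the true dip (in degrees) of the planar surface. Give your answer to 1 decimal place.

Two edge vectors: Hole 1→Hole 2 = (-701, -62, -0.2), Hole 1→Hole 3 = (-922, 247, -255.1).
Normal n = (Hole 1→Hole 2) × (Hole 1→Hole 3) = (15865.6, -178640.7, -230311).
So ∂z/∂x = −n_x/n_z = 0.06889 and ∂z/∂y = −n_y/n_z = −0.77565.
Gradient magnitude |∇z| = √(a² + b²) = √(0.00475 + 0.60163) = 0.77870.
True dip = arctan(0.77870) = 37.9°, dipping toward N (azimuth ≈ 355°).

37.9°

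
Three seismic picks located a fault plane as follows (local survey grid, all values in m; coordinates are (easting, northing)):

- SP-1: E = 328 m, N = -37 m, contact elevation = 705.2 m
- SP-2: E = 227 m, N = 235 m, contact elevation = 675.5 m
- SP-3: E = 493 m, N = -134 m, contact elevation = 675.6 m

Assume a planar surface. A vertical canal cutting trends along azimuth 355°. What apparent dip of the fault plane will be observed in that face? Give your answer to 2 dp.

11.14°

Let the plane be z = a·E + b·N + c.
SP-2−SP-1: −101a + 272b = −29.7;  SP-3−SP-1: 165a − 97b = −29.6.
Solving gives a = −0.31161, b = −0.22490.
Unit vector along 355° is (sin 355°, cos 355°) = (-0.0872, 0.9962).
Slope in that direction = a·(-0.0872) + b·(0.9962) = −0.19688.
Apparent dip = arctan|0.19688| = 11.14° (true dip is 21.0°, so apparent ≤ true as expected).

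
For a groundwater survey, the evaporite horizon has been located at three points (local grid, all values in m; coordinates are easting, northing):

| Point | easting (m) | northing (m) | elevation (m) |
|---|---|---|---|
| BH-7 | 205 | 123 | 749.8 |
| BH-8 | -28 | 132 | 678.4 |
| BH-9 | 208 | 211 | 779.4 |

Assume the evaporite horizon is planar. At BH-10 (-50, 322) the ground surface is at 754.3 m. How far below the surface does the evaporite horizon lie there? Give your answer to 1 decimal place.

Two edge vectors: BH-7→BH-8 = (-233, 9, -71.4), BH-7→BH-9 = (3, 88, 29.6).
Normal n = (BH-7→BH-8) × (BH-7→BH-9) = (6549.6, 6682.6, -20531).
So ∂z/∂easting = −n_x/n_z = 0.31901 and ∂z/∂northing = −n_y/n_z = 0.32549.
Intercept c from BH-7: 749.8 − 65.40 − 40.04 = 644.37.
At (-50, 322): z_contact = −15.95 + 104.81 + 644.37 = 733.22 m.
Depth below ground = 754.3 − 733.22 = 21.1 m.

21.1 m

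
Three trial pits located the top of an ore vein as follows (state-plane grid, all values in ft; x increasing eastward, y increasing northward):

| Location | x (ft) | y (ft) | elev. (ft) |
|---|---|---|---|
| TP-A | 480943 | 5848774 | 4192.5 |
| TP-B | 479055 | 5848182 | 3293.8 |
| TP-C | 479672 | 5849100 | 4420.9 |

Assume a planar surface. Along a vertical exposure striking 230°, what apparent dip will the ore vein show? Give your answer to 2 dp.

Let the plane be z = a·x + b·y + c.
TP-B−TP-A: −1888a − 592b = −898.7;  TP-C−TP-A: −1271a + 326b = 228.4.
Solving gives a = 0.11533, b = 1.15026.
Unit vector along 230° is (sin 230°, cos 230°) = (-0.7660, -0.6428).
Slope in that direction = a·(-0.7660) + b·(-0.6428) = −0.82772.
Apparent dip = arctan|0.82772| = 39.62° (true dip is 49.1°, so apparent ≤ true as expected).

39.62°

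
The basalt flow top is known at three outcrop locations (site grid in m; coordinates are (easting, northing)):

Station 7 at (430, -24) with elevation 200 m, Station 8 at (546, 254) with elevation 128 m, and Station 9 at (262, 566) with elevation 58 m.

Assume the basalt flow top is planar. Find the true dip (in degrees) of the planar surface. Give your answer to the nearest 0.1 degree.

Let the plane be z = a·E + b·N + c.
Station 8−Station 7: 116a + 278b = −72;  Station 9−Station 7: −168a + 590b = −142.
Solving gives a = −0.02609, b = −0.24811.
Gradient magnitude |∇z| = √(a² + b²) = √(0.00068 + 0.06156) = 0.24947.
True dip = arctan(0.24947) = 14.0°, dipping toward N (azimuth ≈ 006°).

14.0°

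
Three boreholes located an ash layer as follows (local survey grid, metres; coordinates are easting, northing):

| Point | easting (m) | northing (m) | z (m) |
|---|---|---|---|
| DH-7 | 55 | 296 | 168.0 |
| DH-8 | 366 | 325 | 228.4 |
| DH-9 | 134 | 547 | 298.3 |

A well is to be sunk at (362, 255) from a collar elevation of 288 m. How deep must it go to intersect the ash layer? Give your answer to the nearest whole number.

93 m

Let the plane be z = a·easting + b·northing + c.
DH-8−DH-7: 311a + 29b = 60.4;  DH-9−DH-7: 79a + 251b = 130.3.
Solving gives a = 0.15021, b = 0.47185.
Then c = 168 − a·55 − b·296 = 20.07.
At (362, 255): z_contact = 54.4 + 120.3 + 20.07 = 194.8 m.
Depth below ground = 288 − 194.8 = 93 m.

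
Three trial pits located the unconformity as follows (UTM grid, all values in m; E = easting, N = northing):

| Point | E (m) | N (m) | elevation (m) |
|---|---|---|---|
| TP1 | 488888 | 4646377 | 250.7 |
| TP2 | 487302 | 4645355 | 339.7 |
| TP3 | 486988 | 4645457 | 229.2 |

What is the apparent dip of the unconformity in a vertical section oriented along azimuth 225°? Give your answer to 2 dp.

8.28°

Two edge vectors: TP1→TP2 = (-1586, -1022, 89), TP1→TP3 = (-1900, -920, -21.5).
Normal n = (TP1→TP2) × (TP1→TP3) = (103853, -203199, -482680).
So ∂z/∂E = −n_x/n_z = 0.21516 and ∂z/∂N = −n_y/n_z = −0.42098.
Unit vector along 225° is (sin 225°, cos 225°) = (-0.7071, -0.7071).
Slope in that direction = a·(-0.7071) + b·(-0.7071) = 0.14554.
Apparent dip = arctan|0.14554| = 8.28° (true dip is 25.3°, so apparent ≤ true as expected).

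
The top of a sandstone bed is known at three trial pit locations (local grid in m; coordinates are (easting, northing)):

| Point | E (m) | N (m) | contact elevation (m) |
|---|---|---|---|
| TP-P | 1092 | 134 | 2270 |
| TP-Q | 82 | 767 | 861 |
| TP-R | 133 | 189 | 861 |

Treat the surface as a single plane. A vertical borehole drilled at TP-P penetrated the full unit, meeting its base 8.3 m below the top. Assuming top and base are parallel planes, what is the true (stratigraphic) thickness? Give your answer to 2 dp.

Let the plane be z = a·E + b·N + c.
TP-Q−TP-P: −1010a + 633b = −1409;  TP-R−TP-P: −959a + 55b = −1409.
Solving gives a = 1.47671, b = 0.13030.
|∇z| = √(a²+b²) = 1.48245, so dip δ = arctan(1.48245) = 56.00°.
True thickness = vertical thickness × cos δ = 8.3 × cos 56.00° = 4.64 m.

4.64 m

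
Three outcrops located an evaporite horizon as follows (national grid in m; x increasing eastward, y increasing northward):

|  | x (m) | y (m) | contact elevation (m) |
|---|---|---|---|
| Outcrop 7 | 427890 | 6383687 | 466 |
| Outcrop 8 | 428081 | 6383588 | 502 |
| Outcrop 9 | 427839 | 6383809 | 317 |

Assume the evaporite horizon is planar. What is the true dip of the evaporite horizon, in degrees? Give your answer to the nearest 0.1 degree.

Let the plane be z = a·x + b·y + c.
Outcrop 8−Outcrop 7: 191a − 99b = 36;  Outcrop 9−Outcrop 7: −51a + 122b = −149.
Solving gives a = −0.56752, b = −1.45855.
Gradient magnitude |∇z| = √(a² + b²) = √(0.32208 + 2.12738) = 1.56508.
True dip = arctan(1.56508) = 57.4°, dipping toward NNE (azimuth ≈ 021°).

57.4°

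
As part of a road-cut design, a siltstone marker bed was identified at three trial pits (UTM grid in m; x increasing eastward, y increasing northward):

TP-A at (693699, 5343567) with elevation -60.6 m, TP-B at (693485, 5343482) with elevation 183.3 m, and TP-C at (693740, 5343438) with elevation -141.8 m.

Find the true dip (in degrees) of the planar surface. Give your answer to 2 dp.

Two edge vectors: TP-A→TP-B = (-214, -85, 243.9), TP-A→TP-C = (41, -129, -81.2).
Normal n = (TP-A→TP-B) × (TP-A→TP-C) = (38365.1, -7376.9, 31091).
So ∂z/∂x = −n_x/n_z = −1.23396 and ∂z/∂y = −n_y/n_z = 0.23727.
Gradient magnitude |∇z| = √(a² + b²) = √(1.52266 + 0.05630) = 1.25657.
True dip = arctan(1.25657) = 51.49°, dipping toward E (azimuth ≈ 101°).

51.49°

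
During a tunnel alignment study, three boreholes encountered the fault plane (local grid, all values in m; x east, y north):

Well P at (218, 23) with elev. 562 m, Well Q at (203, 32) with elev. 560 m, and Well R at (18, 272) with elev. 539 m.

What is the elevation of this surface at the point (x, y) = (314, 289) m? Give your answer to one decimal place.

584.0 m

Two edge vectors: Well P→Well Q = (-15, 9, -2), Well P→Well R = (-200, 249, -23).
Normal n = (Well P→Well Q) × (Well P→Well R) = (291, 55, -1935).
So ∂z/∂x = −n_x/n_z = 0.15039 and ∂z/∂y = −n_y/n_z = 0.02842.
Intercept c from Well P: 562 − 32.78 − 0.65 = 528.56.
At (314, 289): z = 47.2 + 8.2 + 528.56 = 584.0 m.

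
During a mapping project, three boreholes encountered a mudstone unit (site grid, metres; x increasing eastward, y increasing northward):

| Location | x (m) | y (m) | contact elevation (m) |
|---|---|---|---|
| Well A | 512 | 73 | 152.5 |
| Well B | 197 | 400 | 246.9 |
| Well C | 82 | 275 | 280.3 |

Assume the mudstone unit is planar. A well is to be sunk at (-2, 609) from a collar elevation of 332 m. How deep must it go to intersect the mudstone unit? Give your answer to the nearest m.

Two edge vectors: Well A→Well B = (-315, 327, 94.4), Well A→Well C = (-430, 202, 127.8).
Normal n = (Well A→Well B) × (Well A→Well C) = (22721.8, -335, 76980).
So ∂z/∂x = −n_x/n_z = −0.29516 and ∂z/∂y = −n_y/n_z = 0.00435.
Intercept c from Well A: 152.5 + 151.12 − 0.32 = 303.31.
At (-2, 609): z_contact = 0.6 + 2.7 + 303.31 = 306.5 m.
Depth below ground = 332 − 306.5 = 25 m.

25 m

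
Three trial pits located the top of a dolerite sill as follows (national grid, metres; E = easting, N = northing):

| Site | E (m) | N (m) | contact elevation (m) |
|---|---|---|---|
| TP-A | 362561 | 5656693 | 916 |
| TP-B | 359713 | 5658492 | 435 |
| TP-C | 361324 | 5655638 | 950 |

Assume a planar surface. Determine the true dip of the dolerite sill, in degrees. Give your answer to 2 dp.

8.95°

Let the plane be z = a·E + b·N + c.
TP-B−TP-A: −2848a + 1799b = −481;  TP-C−TP-A: −1237a − 1055b = 34.
Solving gives a = 0.08533, b = −0.13228.
Gradient magnitude |∇z| = √(a² + b²) = √(0.00728 + 0.01750) = 0.15742.
True dip = arctan(0.15742) = 8.95°, dipping toward NNW (azimuth ≈ 327°).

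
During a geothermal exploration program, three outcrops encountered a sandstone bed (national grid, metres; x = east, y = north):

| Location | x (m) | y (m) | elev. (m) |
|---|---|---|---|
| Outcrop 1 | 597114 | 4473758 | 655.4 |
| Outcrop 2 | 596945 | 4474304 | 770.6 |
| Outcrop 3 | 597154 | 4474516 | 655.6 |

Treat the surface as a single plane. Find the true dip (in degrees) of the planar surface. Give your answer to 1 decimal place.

30.2°

Let the plane be z = a·x + b·y + c.
Outcrop 2−Outcrop 1: −169a + 546b = 115.2;  Outcrop 3−Outcrop 1: 40a + 758b = 0.2.
Solving gives a = −0.58164, b = 0.03096.
Gradient magnitude |∇z| = √(a² + b²) = √(0.33831 + 0.00096) = 0.58246.
True dip = arctan(0.58246) = 30.2°, dipping toward E (azimuth ≈ 093°).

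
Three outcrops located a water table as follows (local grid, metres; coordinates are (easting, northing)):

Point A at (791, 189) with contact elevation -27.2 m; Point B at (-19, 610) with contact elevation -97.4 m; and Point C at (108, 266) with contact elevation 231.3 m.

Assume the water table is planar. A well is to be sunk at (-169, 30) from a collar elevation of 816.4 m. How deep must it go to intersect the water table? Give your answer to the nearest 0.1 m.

174.9 m

Let the plane be z = a·E + b·N + c.
Point B−Point A: −810a + 421b = −70.2;  Point C−Point A: −683a + 77b = 258.5.
Solving gives a = −0.50732, b = −1.14282.
Then c = -27.2 − a·791 − b·189 = 590.08.
At (-169, 30): z_contact = 85.74 − 34.28 + 590.08 = 641.53 m.
Depth below ground = 816.4 − 641.53 = 174.9 m.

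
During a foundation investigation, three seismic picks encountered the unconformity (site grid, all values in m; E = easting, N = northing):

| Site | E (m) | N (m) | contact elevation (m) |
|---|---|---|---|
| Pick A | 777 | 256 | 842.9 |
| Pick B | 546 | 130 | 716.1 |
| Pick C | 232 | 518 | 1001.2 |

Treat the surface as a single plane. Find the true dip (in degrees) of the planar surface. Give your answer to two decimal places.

Let the plane be z = a·E + b·N + c.
Pick B−Pick A: −231a − 126b = −126.8;  Pick C−Pick A: −545a + 262b = 158.3.
Solving gives a = 0.10276, b = 0.81796.
Gradient magnitude |∇z| = √(a² + b²) = √(0.01056 + 0.66905) = 0.82439.
True dip = arctan(0.82439) = 39.50°, dipping toward S (azimuth ≈ 187°).

39.50°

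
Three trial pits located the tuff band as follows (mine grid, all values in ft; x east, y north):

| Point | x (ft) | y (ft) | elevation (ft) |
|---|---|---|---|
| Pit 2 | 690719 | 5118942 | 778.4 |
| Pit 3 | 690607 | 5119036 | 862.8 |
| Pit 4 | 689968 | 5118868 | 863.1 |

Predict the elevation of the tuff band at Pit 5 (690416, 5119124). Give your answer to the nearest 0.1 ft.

Two edge vectors: Pit 2→Pit 3 = (-112, 94, 84.4), Pit 2→Pit 4 = (-751, -74, 84.7).
Normal n = (Pit 2→Pit 3) × (Pit 2→Pit 4) = (14207.4, -53898, 78882).
So ∂z/∂x = −n_x/n_z = −0.180109531 and ∂z/∂y = −n_y/n_z = 0.683273751.
Intercept c from Pit 2: 778.4 + 124405.07 − 3497638.70 = −3372455.22.
At (690416, 5119124): z = −124350.5 + 3497763.1 − 3372455.22 = 957.3 ft.

957.3 ft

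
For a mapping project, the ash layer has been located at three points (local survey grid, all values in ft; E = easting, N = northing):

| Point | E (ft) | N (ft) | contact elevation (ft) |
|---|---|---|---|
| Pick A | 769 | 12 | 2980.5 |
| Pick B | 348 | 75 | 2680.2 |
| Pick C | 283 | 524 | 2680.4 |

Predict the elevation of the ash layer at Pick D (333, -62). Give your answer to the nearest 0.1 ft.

2654.7 ft

Two edge vectors: Pick A→Pick B = (-421, 63, -300.3), Pick A→Pick C = (-486, 512, -300.1).
Normal n = (Pick A→Pick B) × (Pick A→Pick C) = (134847.3, 19603.7, -184934).
So ∂z/∂E = −n_x/n_z = 0.72916 and ∂z/∂N = −n_y/n_z = 0.10600.
Intercept c from Pick A: 2980.5 − 560.73 − 1.27 = 2418.50.
At (333, -62): z = 242.8 − 6.6 + 2418.50 = 2654.7 ft.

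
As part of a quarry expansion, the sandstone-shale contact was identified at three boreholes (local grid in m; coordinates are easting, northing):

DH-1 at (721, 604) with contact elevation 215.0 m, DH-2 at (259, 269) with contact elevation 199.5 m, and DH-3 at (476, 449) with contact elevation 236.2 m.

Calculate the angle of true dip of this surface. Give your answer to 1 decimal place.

Let the plane be z = a·easting + b·northing + c.
DH-2−DH-1: −462a − 335b = −15.5;  DH-3−DH-1: −245a − 155b = 21.2.
Solving gives a = −0.90822, b = 1.29880.
Gradient magnitude |∇z| = √(a² + b²) = √(0.82486 + 1.68687) = 1.58484.
True dip = arctan(1.58484) = 57.7°, dipping toward SE (azimuth ≈ 145°).

57.7°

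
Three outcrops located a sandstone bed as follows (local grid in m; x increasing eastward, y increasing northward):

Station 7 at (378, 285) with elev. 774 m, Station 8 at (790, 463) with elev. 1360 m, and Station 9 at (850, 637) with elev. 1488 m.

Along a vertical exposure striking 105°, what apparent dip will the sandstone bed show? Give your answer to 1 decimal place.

Let the plane be z = a·x + b·y + c.
Station 8−Station 7: 412a + 178b = 586;  Station 9−Station 7: 472a + 352b = 714.
Solving gives a = 1.29786, b = 0.28809.
Unit vector along 105° is (sin 105°, cos 105°) = (0.9659, -0.2588).
Slope in that direction = a·(0.9659) + b·(-0.2588) = 1.17907.
Apparent dip = arctan|1.17907| = 49.7° (true dip is 53.0°, so apparent ≤ true as expected).

49.7°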